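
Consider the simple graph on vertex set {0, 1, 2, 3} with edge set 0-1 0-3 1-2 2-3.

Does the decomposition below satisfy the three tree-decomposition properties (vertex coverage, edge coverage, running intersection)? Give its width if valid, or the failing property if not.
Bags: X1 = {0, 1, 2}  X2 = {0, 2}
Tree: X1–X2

No — vertex 3 appears in no bag.

A tree decomposition must satisfy three properties: every vertex lies in some bag; for every edge, both endpoints lie together in some bag; and for every vertex, the bags containing it form a connected subtree. Here vertex 3 appears in no bag, so the decomposition is invalid.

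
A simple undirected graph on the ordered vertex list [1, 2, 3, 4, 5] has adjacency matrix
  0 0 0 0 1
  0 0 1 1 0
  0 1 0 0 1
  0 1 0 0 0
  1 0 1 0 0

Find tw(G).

A width-1 tree decomposition is:
Bags: B1 = {1, 5}  B2 = {3, 5}  B3 = {2, 3}  B4 = {2, 4}
Tree: B1–B2, B2–B3, B3–B4
Every bag has size at most 2, so the width is 2 − 1 = 1 and tw(G) ≤ 1. Since G has at least one edge (e.g. 1–5), it is not an edgeless graph, so tw(G) ≥ 1. Hence tw(G) = 1 exactly.

1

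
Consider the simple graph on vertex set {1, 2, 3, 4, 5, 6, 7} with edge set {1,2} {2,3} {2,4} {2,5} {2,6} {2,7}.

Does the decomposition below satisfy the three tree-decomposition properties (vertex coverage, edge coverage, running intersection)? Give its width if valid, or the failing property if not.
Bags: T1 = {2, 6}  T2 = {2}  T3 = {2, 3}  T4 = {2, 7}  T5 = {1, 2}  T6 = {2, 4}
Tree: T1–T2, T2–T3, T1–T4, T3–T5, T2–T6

A tree decomposition must satisfy three properties: every vertex lies in some bag; for every edge, both endpoints lie together in some bag; and for every vertex, the bags containing it form a connected subtree. Here vertex 5 appears in no bag, so the decomposition is invalid.

No — vertex 5 appears in no bag.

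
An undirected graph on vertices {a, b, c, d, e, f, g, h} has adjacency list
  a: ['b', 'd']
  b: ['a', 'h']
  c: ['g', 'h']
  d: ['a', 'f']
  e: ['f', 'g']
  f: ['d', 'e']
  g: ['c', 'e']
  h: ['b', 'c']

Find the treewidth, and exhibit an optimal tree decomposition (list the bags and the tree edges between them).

Every bag has size at most 3, so the width is 3 − 1 = 2 and tw(G) ≤ 2. Since c–h–b–a–d–f–e–g–c is a cycle in G, G is not acyclic. Forests are exactly the graphs of treewidth ≤ 1, so tw(G) ≥ 2. Combining the bounds, tw(G) = 2.

Treewidth 2.
Bags: B1 = {b, c, h}  B2 = {a, b, c}  B3 = {a, c, d}  B4 = {c, d, f}  B5 = {c, e, f}  B6 = {c, e, g}
Tree: B1–B2, B2–B3, B3–B4, B4–B5, B5–B6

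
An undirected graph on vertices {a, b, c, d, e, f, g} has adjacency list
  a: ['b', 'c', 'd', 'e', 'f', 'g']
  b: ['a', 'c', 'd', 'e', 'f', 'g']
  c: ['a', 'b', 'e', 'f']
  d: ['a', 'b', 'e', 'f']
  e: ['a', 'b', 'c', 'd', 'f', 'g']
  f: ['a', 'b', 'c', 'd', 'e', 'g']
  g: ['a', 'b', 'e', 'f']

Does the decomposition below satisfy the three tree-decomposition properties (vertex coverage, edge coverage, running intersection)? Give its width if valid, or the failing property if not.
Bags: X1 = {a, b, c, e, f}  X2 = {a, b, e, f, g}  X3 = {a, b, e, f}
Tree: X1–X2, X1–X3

A tree decomposition must satisfy three properties: every vertex lies in some bag; for every edge, both endpoints lie together in some bag; and for every vertex, the bags containing it form a connected subtree. Here vertex d appears in no bag, so the decomposition is invalid.

No — vertex d appears in no bag.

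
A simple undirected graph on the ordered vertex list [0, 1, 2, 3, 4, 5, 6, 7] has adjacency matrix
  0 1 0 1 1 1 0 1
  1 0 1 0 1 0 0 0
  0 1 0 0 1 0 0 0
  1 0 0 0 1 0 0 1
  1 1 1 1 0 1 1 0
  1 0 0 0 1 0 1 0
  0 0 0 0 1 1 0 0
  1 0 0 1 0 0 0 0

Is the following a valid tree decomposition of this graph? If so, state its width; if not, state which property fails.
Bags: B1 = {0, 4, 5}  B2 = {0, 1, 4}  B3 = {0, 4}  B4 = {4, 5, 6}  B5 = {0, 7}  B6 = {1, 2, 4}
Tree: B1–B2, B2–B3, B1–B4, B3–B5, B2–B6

No — vertex 3 appears in no bag.

A tree decomposition must satisfy three properties: every vertex lies in some bag; for every edge, both endpoints lie together in some bag; and for every vertex, the bags containing it form a connected subtree. Here vertex 3 appears in no bag, so the decomposition is invalid.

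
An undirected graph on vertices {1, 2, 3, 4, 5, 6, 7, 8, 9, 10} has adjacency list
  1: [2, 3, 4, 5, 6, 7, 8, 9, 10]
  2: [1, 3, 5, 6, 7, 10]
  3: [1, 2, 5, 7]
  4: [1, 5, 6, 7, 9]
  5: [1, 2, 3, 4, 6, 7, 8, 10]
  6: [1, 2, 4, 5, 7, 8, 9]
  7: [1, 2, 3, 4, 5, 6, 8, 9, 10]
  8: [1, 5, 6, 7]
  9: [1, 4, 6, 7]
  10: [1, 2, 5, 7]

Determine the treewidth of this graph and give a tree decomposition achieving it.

Each bag holds 5 vertices, so the decomposition has width 4, which upper-bounds the treewidth. On the other hand G contains the 5-clique {1, 4, 6, 7, 9}. A clique must lie in a single bag of any decomposition, so no decomposition can have width below 4. The upper and lower bounds meet at 4, so that is the treewidth.

Treewidth 4.
Bags: B1 = {1, 2, 5, 7, 10}  B2 = {1, 2, 5, 6, 7}  B3 = {1, 5, 6, 7, 8}  B4 = {1, 2, 3, 5, 7}  B5 = {1, 4, 5, 6, 7}  B6 = {1, 4, 6, 7, 9}
Tree: B1–B2, B2–B3, B2–B4, B3–B5, B5–B6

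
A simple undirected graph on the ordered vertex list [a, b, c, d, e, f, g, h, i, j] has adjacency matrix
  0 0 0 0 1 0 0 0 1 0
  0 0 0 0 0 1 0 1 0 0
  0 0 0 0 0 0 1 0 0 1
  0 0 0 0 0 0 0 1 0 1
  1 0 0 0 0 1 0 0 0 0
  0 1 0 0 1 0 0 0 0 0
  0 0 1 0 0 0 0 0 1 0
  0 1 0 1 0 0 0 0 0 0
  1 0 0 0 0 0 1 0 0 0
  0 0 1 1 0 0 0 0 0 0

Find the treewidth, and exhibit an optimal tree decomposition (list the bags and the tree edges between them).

Treewidth 2.
One optimal decomposition is:
Bags: B1 = {c, d, j}  B2 = {c, d, h}  B3 = {b, c, h}  B4 = {b, c, f}  B5 = {c, e, f}  B6 = {a, c, e}  B7 = {a, c, i}  B8 = {c, g, i}
Tree: B1–B2, B2–B3, B3–B4, B4–B5, B5–B6, B6–B7, B7–B8

The largest bag has 3 vertices, giving width 2; this decomposition certifies tw(G) ≤ 2. Since c–j–d–h–b–f–e–a–i–g–c is a cycle in G, G is not acyclic. Forests are exactly the graphs of treewidth ≤ 1, so tw(G) ≥ 2. Therefore the treewidth is 2.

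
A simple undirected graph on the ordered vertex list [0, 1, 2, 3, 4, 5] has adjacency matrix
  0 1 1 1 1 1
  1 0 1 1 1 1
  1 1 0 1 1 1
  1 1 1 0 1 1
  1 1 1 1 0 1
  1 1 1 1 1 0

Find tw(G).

A width-5 tree decomposition is:
Bags: B1 = {0, 1, 2, 3, 4, 5}
Tree: (single bag)
With just one bag of size 6, the width is 6 − 1 = 5, so tw(G) ≤ 5. Conversely, {0, 1, 2, 3, 4, 5} is a clique of size 6, and the vertices of any clique must share a bag in every tree decomposition; so some bag has ≥ 6 vertices and tw(G) ≥ 5. Hence tw(G) = 5 exactly.

5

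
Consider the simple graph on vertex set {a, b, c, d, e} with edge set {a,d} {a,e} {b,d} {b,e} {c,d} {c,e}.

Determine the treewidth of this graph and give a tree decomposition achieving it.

Treewidth 2.
Bags: B1 = {a, d, e}  B2 = {b, d, e}  B3 = {c, d, e}
Tree: B1–B2, B2–B3

The largest bag has 3 vertices, giving width 2; this decomposition certifies tw(G) ≤ 2. The edges a–d–b–e–a form a cycle, so G is not a tree and its treewidth is at least 2. Combining the bounds, tw(G) = 2.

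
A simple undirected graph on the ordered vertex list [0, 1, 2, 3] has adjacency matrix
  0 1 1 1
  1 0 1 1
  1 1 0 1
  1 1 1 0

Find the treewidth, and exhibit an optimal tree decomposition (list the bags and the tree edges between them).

A single bag containing all 4 vertices is trivially a valid decomposition of width 3. Conversely, {0, 1, 2, 3} is a clique of size 4, and the vertices of any clique must share a bag in every tree decomposition; so some bag has ≥ 4 vertices and tw(G) ≥ 3. The upper and lower bounds meet at 3, so that is the treewidth.

Treewidth 3.
Bags: B1 = {0, 1, 2, 3}
Tree: (single bag)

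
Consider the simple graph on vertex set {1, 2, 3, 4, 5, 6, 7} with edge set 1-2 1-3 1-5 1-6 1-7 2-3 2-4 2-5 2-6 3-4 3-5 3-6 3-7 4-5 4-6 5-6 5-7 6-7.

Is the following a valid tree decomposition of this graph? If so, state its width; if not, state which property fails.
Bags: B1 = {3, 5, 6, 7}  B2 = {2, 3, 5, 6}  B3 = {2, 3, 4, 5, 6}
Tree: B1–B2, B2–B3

No — vertex 1 appears in no bag.

A tree decomposition must satisfy three properties: every vertex lies in some bag; for every edge, both endpoints lie together in some bag; and for every vertex, the bags containing it form a connected subtree. Here vertex 1 appears in no bag, so the decomposition is invalid.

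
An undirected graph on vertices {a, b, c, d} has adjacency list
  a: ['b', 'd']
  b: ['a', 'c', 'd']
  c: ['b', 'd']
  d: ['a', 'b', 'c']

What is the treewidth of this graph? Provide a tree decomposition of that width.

Treewidth 2.
Bags: B1 = {a, b, d}  B2 = {b, c, d}
Tree: B1–B2

Every bag has size at most 3, so the width is 3 − 1 = 2 and tw(G) ≤ 2. On the other hand G contains the 3-clique {b, c, d}. A clique must lie in a single bag of any decomposition, so no decomposition can have width below 2. The upper and lower bounds meet at 2, so that is the treewidth.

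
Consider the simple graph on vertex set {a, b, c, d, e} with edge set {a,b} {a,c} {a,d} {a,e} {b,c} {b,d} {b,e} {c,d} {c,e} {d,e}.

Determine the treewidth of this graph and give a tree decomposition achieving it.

With just one bag of size 5, the width is 5 − 1 = 4, so tw(G) ≤ 4. Conversely, {a, b, c, d, e} is a clique of size 5, and the vertices of any clique must share a bag in every tree decomposition; so some bag has ≥ 5 vertices and tw(G) ≥ 4. Combining the bounds, tw(G) = 4.

Treewidth 4.
One such decomposition:
Bags: B1 = {a, b, c, d, e}
Tree: (single bag)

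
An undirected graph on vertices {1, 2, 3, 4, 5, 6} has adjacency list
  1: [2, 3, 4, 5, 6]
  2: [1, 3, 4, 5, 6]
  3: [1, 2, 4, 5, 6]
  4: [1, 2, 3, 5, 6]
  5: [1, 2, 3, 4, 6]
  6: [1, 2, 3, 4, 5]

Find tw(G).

A width-5 tree decomposition is:
Bags: B1 = {1, 2, 3, 4, 5, 6}
Tree: (single bag)
With just one bag of size 6, the width is 6 − 1 = 5, so tw(G) ≤ 5. Conversely, {1, 2, 3, 4, 5, 6} is a clique of size 6, and the vertices of any clique must share a bag in every tree decomposition; so some bag has ≥ 6 vertices and tw(G) ≥ 5. The upper and lower bounds meet at 5, so that is the treewidth.

5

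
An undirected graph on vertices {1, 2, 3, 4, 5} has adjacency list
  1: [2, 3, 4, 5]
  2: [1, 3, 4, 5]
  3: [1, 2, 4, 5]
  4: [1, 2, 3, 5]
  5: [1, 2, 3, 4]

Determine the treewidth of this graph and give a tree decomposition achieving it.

A single bag containing all 5 vertices is trivially a valid decomposition of width 4. Conversely, {1, 2, 3, 4, 5} is a clique of size 5, and the vertices of any clique must share a bag in every tree decomposition; so some bag has ≥ 5 vertices and tw(G) ≥ 4. The upper and lower bounds meet at 4, so that is the treewidth.

Treewidth 4.
One optimal decomposition is:
Bags: B1 = {1, 2, 3, 4, 5}
Tree: (single bag)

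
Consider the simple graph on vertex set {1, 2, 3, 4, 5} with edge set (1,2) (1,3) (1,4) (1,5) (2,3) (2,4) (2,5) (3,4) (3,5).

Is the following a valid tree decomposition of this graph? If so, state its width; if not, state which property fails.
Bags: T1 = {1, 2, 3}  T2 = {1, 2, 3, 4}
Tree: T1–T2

No — vertex 5 appears in no bag.

A tree decomposition must satisfy three properties: every vertex lies in some bag; for every edge, both endpoints lie together in some bag; and for every vertex, the bags containing it form a connected subtree. Here vertex 5 appears in no bag, so the decomposition is invalid.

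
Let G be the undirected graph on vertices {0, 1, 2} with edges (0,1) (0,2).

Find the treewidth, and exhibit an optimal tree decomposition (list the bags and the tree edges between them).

The largest bag has 2 vertices, giving width 1; this decomposition certifies tw(G) ≤ 1. Any graph with an edge has treewidth ≥ 1, and G has the edge 0–2. Therefore the treewidth is 1.

Treewidth 1.
Bags: B1 = {0, 2}  B2 = {0, 1}
Tree: B1–B2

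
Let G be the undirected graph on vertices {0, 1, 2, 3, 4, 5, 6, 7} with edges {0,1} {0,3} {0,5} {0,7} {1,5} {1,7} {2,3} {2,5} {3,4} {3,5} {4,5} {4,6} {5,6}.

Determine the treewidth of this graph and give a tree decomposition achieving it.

Treewidth 2.
One such decomposition:
Bags: B1 = {0, 1, 5}  B2 = {0, 1, 7}  B3 = {0, 3, 5}  B4 = {3, 4, 5}  B5 = {4, 5, 6}  B6 = {2, 3, 5}
Tree: B1–B2, B1–B3, B3–B4, B4–B5, B3–B6

Each bag holds 3 vertices, so the decomposition has width 2, which upper-bounds the treewidth. For the lower bound, the 3 vertices {0, 1, 5} are pairwise adjacent, and any tree decomposition puts a clique entirely inside one bag — forcing width ≥ 2. Hence tw(G) = 2 exactly.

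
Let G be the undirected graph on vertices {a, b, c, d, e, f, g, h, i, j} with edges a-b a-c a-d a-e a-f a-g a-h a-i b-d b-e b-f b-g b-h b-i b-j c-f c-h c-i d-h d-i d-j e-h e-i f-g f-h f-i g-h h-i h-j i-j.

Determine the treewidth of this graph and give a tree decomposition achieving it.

The largest bag has 5 vertices, giving width 4; this decomposition certifies tw(G) ≤ 4. On the other hand G contains the 5-clique {a, c, f, h, i}. A clique must lie in a single bag of any decomposition, so no decomposition can have width below 4. Combining the bounds, tw(G) = 4.

Treewidth 4.
One optimal decomposition is:
Bags: B1 = {a, b, e, h, i}  B2 = {a, b, f, h, i}  B3 = {a, c, f, h, i}  B4 = {a, b, d, h, i}  B5 = {b, d, h, i, j}  B6 = {a, b, f, g, h}
Tree: B1–B2, B2–B3, B1–B4, B4–B5, B2–B6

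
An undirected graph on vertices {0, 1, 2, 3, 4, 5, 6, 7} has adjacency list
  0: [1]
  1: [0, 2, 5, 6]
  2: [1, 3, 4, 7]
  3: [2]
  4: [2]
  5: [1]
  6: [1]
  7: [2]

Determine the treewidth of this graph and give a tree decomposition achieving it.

Treewidth 1.
One optimal decomposition is:
Bags: B1 = {1, 2}  B2 = {1, 6}  B3 = {2, 7}  B4 = {1, 5}  B5 = {0, 1}  B6 = {2, 4}  B7 = {2, 3}
Tree: B1–B2, B1–B3, B2–B4, B4–B5, B1–B6, B1–B7

The largest bag has 2 vertices, giving width 1; this decomposition certifies tw(G) ≤ 1. Since G has at least one edge (e.g. 1–2), it is not an edgeless graph, so tw(G) ≥ 1. Hence tw(G) = 1 exactly.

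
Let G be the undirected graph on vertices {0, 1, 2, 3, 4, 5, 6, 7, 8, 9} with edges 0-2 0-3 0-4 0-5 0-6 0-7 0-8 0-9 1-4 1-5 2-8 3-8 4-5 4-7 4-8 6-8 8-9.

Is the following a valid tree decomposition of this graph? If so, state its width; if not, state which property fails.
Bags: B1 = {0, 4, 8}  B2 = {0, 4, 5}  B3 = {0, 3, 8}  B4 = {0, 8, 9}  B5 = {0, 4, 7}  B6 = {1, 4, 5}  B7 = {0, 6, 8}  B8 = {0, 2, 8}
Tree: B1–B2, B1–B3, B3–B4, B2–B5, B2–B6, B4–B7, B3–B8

Yes; width 2.

Checking the three conditions: (i) the bags cover all of {0, 1, 2, 3, 4, 5, 6, 7, 8, 9}; (ii) for each edge, some bag contains both endpoints; (iii) the bags containing any fixed vertex form a subtree. All hold, so the decomposition is valid with width 3 − 1 = 2.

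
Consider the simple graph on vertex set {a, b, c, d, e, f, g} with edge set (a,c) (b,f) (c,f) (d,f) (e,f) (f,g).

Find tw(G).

1

A width-1 tree decomposition is:
Bags: B1 = {d, f}  B2 = {e, f}  B3 = {b, f}  B4 = {c, f}  B5 = {a, c}  B6 = {f, g}
Tree: B1–B2, B2–B3, B2–B4, B4–B5, B4–B6
The largest bag has 2 vertices, giving width 1; this decomposition certifies tw(G) ≤ 1. Since G has at least one edge (e.g. f–d), it is not an edgeless graph, so tw(G) ≥ 1. Hence tw(G) = 1 exactly.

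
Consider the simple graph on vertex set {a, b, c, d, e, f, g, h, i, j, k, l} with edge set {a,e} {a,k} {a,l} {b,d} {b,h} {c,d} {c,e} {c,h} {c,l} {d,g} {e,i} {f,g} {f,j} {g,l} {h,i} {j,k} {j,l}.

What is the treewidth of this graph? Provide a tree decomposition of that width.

Treewidth 3.
Bags: B1 = {b, d, h, i}  B2 = {c, d, h, i}  B3 = {c, d, e, i}  B4 = {c, d, e, g}  B5 = {c, e, g, l}  B6 = {a, e, g, l}  B7 = {a, f, g, l}  B8 = {a, f, j, l}  B9 = {a, f, j, k}
Tree: B1–B2, B2–B3, B3–B4, B4–B5, B5–B6, B6–B7, B7–B8, B8–B9

The largest bag has 4 vertices, giving width 3; this decomposition certifies tw(G) ≤ 3. For the lower bound: the 4 vertex sets {b,h,i}, {d}, {c}, {a,e,g,l} are disjoint, each induces a connected subgraph, and every pair is joined by at least one edge of G. Contracting each set to a single vertex therefore yields K_{4} as a minor, and since treewidth is minor-monotone, tw(G) ≥ tw(K_{4}) = 3. The upper and lower bounds meet at 3, so that is the treewidth.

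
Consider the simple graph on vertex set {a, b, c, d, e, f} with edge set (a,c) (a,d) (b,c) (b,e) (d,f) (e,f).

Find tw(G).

A width-2 tree decomposition is:
Bags: B1 = {d, e, f}  B2 = {a, d, e}  B3 = {a, c, e}  B4 = {b, c, e}
Tree: B1–B2, B2–B3, B3–B4
The largest bag has 3 vertices, giving width 2; this decomposition certifies tw(G) ≤ 2. The edges e–f–d–a–c–b–e form a cycle, so G is not a tree and its treewidth is at least 2. Hence tw(G) = 2 exactly.

2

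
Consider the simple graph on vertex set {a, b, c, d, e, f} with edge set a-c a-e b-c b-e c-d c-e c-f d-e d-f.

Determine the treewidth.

A width-2 tree decomposition is:
Bags: B1 = {b, c, e}  B2 = {c, d, e}  B3 = {a, c, e}  B4 = {c, d, f}
Tree: B1–B2, B1–B3, B2–B4
Each bag holds 3 vertices, so the decomposition has width 2, which upper-bounds the treewidth. Conversely, {c, d, e} is a clique of size 3, and the vertices of any clique must share a bag in every tree decomposition; so some bag has ≥ 3 vertices and tw(G) ≥ 2. Hence tw(G) = 2 exactly.

2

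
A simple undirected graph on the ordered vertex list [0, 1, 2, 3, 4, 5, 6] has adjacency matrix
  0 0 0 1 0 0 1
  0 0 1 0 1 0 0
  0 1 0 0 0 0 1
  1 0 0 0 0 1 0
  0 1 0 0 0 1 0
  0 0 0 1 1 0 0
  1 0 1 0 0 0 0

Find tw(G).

2

A width-2 tree decomposition is:
Bags: B1 = {3, 4, 5}  B2 = {1, 3, 4}  B3 = {1, 2, 3}  B4 = {2, 3, 6}  B5 = {0, 3, 6}
Tree: B1–B2, B2–B3, B3–B4, B4–B5
Every bag has size at most 3, so the width is 3 − 1 = 2 and tw(G) ≤ 2. Since 3–5–4–1–2–6–0–3 is a cycle in G, G is not acyclic. Forests are exactly the graphs of treewidth ≤ 1, so tw(G) ≥ 2. Hence tw(G) = 2 exactly.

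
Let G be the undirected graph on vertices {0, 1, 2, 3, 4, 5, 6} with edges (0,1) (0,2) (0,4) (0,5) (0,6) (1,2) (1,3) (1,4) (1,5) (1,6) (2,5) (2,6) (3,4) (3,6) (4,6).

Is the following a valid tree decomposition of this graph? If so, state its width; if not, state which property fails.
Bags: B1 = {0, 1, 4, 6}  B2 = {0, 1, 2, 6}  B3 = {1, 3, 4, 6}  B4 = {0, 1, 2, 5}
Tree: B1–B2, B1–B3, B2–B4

Checking the three conditions: (i) the bags cover all of {0, 1, 2, 3, 4, 5, 6}; (ii) for each edge, some bag contains both endpoints; (iii) the bags containing any fixed vertex form a subtree. All hold, so the decomposition is valid with width 4 − 1 = 3.

Yes; width 3.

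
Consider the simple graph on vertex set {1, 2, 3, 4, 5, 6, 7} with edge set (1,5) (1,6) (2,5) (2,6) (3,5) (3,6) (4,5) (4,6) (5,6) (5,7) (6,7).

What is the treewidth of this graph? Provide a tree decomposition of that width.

Every bag has size at most 3, so the width is 3 − 1 = 2 and tw(G) ≤ 2. On the other hand G contains the 3-clique {1, 5, 6}. A clique must lie in a single bag of any decomposition, so no decomposition can have width below 2. Therefore the treewidth is 2.

Treewidth 2.
One optimal decomposition is:
Bags: B1 = {2, 5, 6}  B2 = {5, 6, 7}  B3 = {3, 5, 6}  B4 = {1, 5, 6}  B5 = {4, 5, 6}
Tree: B1–B2, B2–B3, B3–B4, B1–B5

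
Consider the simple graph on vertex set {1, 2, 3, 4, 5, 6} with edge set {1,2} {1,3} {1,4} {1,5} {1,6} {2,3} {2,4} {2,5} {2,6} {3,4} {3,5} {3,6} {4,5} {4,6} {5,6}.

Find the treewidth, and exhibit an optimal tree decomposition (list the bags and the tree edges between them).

Treewidth 5.
One optimal decomposition is:
Bags: B1 = {1, 2, 3, 4, 5, 6}
Tree: (single bag)

With just one bag of size 6, the width is 6 − 1 = 5, so tw(G) ≤ 5. On the other hand G contains the 6-clique {1, 2, 3, 4, 5, 6}. A clique must lie in a single bag of any decomposition, so no decomposition can have width below 5. Hence tw(G) = 5 exactly.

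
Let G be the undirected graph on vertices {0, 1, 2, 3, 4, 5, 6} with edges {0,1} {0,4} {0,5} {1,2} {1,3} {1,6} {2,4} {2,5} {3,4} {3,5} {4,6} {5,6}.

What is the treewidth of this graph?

A width-3 tree decomposition is:
Bags: B1 = {0, 1, 4, 5}  B2 = {1, 3, 4, 5}  B3 = {1, 4, 5, 6}  B4 = {1, 2, 4, 5}
Tree: B1–B2, B2–B3, B3–B4
Each bag holds 4 vertices, so the decomposition has width 3, which upper-bounds the treewidth. For the lower bound: the 4 vertex sets {0,4}, {3,5}, {1}, {6} are disjoint, each induces a connected subgraph, and every pair is joined by at least one edge of G. Contracting each set to a single vertex therefore yields K_{4} as a minor, and since treewidth is minor-monotone, tw(G) ≥ tw(K_{4}) = 3. Combining the bounds, tw(G) = 3.

3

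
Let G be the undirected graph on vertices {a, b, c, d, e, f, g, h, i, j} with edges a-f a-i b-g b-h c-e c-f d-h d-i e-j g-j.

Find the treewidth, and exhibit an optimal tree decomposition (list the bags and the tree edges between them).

Treewidth 2.
One optimal decomposition is:
Bags: B1 = {c, e, f}  B2 = {e, f, j}  B3 = {f, g, j}  B4 = {b, f, g}  B5 = {b, f, h}  B6 = {d, f, h}  B7 = {d, f, i}  B8 = {a, f, i}
Tree: B1–B2, B2–B3, B3–B4, B4–B5, B5–B6, B6–B7, B7–B8

Every bag has size at most 3, so the width is 3 − 1 = 2 and tw(G) ≤ 2. The edges f–c–e–j–g–b–h–d–i–a–f form a cycle, so G is not a tree and its treewidth is at least 2. Combining the bounds, tw(G) = 2.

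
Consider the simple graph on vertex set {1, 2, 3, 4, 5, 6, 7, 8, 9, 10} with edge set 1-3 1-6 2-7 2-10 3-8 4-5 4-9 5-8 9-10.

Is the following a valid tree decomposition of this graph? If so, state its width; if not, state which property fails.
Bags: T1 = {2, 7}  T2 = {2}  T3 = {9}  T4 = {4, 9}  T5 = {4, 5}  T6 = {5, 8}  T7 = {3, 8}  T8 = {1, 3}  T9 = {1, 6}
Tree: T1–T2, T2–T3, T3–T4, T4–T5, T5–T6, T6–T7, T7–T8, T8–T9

No — vertex 10 appears in no bag.

A tree decomposition must satisfy three properties: every vertex lies in some bag; for every edge, both endpoints lie together in some bag; and for every vertex, the bags containing it form a connected subtree. Here vertex 10 appears in no bag, so the decomposition is invalid.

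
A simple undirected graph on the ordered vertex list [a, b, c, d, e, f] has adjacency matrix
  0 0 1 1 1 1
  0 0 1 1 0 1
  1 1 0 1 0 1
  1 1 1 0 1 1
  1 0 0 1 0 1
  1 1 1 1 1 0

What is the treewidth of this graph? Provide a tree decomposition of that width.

Treewidth 3.
One optimal decomposition is:
Bags: B1 = {b, c, d, f}  B2 = {a, c, d, f}  B3 = {a, d, e, f}
Tree: B1–B2, B2–B3

Each bag holds 4 vertices, so the decomposition has width 3, which upper-bounds the treewidth. For the lower bound, the 4 vertices {a, d, e, f} are pairwise adjacent, and any tree decomposition puts a clique entirely inside one bag — forcing width ≥ 3. Therefore the treewidth is 3.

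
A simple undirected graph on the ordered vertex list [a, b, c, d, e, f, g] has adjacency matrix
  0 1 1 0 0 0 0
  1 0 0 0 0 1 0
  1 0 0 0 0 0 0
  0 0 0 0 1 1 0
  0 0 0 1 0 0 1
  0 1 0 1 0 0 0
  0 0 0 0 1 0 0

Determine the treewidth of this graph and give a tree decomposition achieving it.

Every bag has size at most 2, so the width is 2 − 1 = 1 and tw(G) ≤ 1. G has an edge, so its treewidth is at least 1. Therefore the treewidth is 1.

Treewidth 1.
Bags: B1 = {e, g}  B2 = {d, e}  B3 = {d, f}  B4 = {b, f}  B5 = {a, b}  B6 = {a, c}
Tree: B1–B2, B2–B3, B3–B4, B4–B5, B5–B6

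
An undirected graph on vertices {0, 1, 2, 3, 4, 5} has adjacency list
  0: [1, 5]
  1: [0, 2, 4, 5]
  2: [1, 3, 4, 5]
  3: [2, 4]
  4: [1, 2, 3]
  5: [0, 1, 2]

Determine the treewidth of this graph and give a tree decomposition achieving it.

The largest bag has 3 vertices, giving width 2; this decomposition certifies tw(G) ≤ 2. Conversely, {0, 1, 5} is a clique of size 3, and the vertices of any clique must share a bag in every tree decomposition; so some bag has ≥ 3 vertices and tw(G) ≥ 2. The upper and lower bounds meet at 2, so that is the treewidth.

Treewidth 2.
One optimal decomposition is:
Bags: B1 = {1, 2, 4}  B2 = {2, 3, 4}  B3 = {1, 2, 5}  B4 = {0, 1, 5}
Tree: B1–B2, B1–B3, B3–B4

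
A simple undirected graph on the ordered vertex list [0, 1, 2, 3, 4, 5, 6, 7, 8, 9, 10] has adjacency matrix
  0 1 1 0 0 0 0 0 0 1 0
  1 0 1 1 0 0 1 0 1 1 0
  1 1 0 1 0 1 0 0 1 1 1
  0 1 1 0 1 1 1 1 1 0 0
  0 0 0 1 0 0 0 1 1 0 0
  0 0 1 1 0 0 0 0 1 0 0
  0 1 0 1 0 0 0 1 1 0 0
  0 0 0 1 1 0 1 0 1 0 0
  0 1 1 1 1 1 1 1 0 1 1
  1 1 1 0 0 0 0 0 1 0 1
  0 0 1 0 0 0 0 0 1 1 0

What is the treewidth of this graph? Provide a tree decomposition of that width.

Every bag has size at most 4, so the width is 4 − 1 = 3 and tw(G) ≤ 3. For the lower bound, the 4 vertices {0, 1, 2, 9} are pairwise adjacent, and any tree decomposition puts a clique entirely inside one bag — forcing width ≥ 3. Hence tw(G) = 3 exactly.

Treewidth 3.
One such decomposition:
Bags: B1 = {3, 6, 7, 8}  B2 = {1, 3, 6, 8}  B3 = {1, 2, 3, 8}  B4 = {2, 3, 5, 8}  B5 = {1, 2, 8, 9}  B6 = {3, 4, 7, 8}  B7 = {2, 8, 9, 10}  B8 = {0, 1, 2, 9}
Tree: B1–B2, B2–B3, B3–B4, B3–B5, B1–B6, B5–B7, B5–B8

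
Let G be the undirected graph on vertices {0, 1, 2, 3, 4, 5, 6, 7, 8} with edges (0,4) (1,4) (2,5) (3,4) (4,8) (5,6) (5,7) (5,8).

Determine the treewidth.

1

A width-1 tree decomposition is:
Bags: B1 = {5, 8}  B2 = {4, 8}  B3 = {3, 4}  B4 = {5, 6}  B5 = {1, 4}  B6 = {5, 7}  B7 = {2, 5}  B8 = {0, 4}
Tree: B1–B2, B2–B3, B1–B4, B3–B5, B1–B6, B6–B7, B2–B8
The largest bag has 2 vertices, giving width 1; this decomposition certifies tw(G) ≤ 1. G has an edge, so its treewidth is at least 1. The upper and lower bounds meet at 1, so that is the treewidth.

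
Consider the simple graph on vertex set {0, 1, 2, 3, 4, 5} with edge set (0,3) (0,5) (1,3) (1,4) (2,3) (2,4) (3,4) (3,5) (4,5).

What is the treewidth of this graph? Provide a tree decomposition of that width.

Every bag has size at most 3, so the width is 3 − 1 = 2 and tw(G) ≤ 2. Conversely, {0, 3, 5} is a clique of size 3, and the vertices of any clique must share a bag in every tree decomposition; so some bag has ≥ 3 vertices and tw(G) ≥ 2. Therefore the treewidth is 2.

Treewidth 2.
Bags: B1 = {3, 4, 5}  B2 = {1, 3, 4}  B3 = {0, 3, 5}  B4 = {2, 3, 4}
Tree: B1–B2, B1–B3, B1–B4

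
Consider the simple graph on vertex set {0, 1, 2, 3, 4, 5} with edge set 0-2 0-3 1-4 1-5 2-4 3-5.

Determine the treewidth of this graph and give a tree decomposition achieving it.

The largest bag has 3 vertices, giving width 2; this decomposition certifies tw(G) ≤ 2. For the lower bound, G contains the cycle 1–4–2–0–3–5–1, so G is not a forest; only forests have treewidth ≤ 1, hence tw(G) ≥ 2. The upper and lower bounds meet at 2, so that is the treewidth.

Treewidth 2.
One such decomposition:
Bags: B1 = {1, 2, 4}  B2 = {0, 1, 2}  B3 = {0, 1, 3}  B4 = {1, 3, 5}
Tree: B1–B2, B2–B3, B3–B4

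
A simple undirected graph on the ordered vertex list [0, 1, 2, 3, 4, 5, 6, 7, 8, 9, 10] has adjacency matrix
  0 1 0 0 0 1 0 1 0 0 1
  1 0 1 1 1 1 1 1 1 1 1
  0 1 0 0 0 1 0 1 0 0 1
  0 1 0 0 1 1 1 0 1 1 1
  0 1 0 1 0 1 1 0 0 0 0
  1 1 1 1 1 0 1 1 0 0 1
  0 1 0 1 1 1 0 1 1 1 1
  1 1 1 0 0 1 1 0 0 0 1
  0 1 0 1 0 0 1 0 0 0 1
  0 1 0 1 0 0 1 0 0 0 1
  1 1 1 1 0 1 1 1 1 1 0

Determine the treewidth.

A width-4 tree decomposition is:
Bags: B1 = {0, 1, 5, 7, 10}  B2 = {1, 5, 6, 7, 10}  B3 = {1, 2, 5, 7, 10}  B4 = {1, 3, 5, 6, 10}  B5 = {1, 3, 4, 5, 6}  B6 = {1, 3, 6, 8, 10}  B7 = {1, 3, 6, 9, 10}
Tree: B1–B2, B1–B3, B2–B4, B4–B5, B4–B6, B6–B7
The largest bag has 5 vertices, giving width 4; this decomposition certifies tw(G) ≤ 4. On the other hand G contains the 5-clique {1, 3, 6, 8, 10}. A clique must lie in a single bag of any decomposition, so no decomposition can have width below 4. The upper and lower bounds meet at 4, so that is the treewidth.

4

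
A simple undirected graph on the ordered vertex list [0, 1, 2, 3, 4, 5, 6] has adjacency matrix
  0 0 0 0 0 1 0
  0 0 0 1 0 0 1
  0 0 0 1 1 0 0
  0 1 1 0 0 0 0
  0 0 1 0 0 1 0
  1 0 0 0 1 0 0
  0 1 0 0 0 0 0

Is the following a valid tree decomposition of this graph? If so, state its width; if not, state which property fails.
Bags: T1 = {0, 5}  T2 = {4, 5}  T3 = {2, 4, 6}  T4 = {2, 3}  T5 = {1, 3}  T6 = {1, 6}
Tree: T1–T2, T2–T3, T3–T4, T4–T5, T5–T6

No — bags containing vertex 6 are not connected in the tree.

A tree decomposition must satisfy three properties: every vertex lies in some bag; for every edge, both endpoints lie together in some bag; and for every vertex, the bags containing it form a connected subtree. Here bags containing vertex 6 are not connected in the tree, so the decomposition is invalid.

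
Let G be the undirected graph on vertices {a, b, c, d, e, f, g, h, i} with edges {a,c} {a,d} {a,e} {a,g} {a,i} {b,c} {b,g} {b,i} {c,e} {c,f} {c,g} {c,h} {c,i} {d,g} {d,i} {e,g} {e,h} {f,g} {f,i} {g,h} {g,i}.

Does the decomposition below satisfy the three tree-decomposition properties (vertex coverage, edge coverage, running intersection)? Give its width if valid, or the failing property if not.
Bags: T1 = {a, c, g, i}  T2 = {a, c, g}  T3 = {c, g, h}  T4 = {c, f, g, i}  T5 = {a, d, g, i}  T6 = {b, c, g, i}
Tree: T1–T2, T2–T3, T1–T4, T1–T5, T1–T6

A tree decomposition must satisfy three properties: every vertex lies in some bag; for every edge, both endpoints lie together in some bag; and for every vertex, the bags containing it form a connected subtree. Here vertex e appears in no bag, so the decomposition is invalid.

No — vertex e appears in no bag.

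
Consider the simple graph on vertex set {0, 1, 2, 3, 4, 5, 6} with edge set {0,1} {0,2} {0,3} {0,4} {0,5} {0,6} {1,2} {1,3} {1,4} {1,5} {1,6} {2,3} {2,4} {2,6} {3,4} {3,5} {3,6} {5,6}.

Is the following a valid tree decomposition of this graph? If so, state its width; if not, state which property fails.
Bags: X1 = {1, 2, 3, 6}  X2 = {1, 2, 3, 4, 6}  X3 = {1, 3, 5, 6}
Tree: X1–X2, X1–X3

A tree decomposition must satisfy three properties: every vertex lies in some bag; for every edge, both endpoints lie together in some bag; and for every vertex, the bags containing it form a connected subtree. Here vertex 0 appears in no bag, so the decomposition is invalid.

No — vertex 0 appears in no bag.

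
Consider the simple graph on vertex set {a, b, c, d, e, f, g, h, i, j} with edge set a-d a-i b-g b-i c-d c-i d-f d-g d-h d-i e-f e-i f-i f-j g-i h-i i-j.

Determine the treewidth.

2

A width-2 tree decomposition is:
Bags: B1 = {d, f, i}  B2 = {d, h, i}  B3 = {d, g, i}  B4 = {f, i, j}  B5 = {b, g, i}  B6 = {c, d, i}  B7 = {a, d, i}  B8 = {e, f, i}
Tree: B1–B2, B1–B3, B1–B4, B3–B5, B1–B6, B1–B7, B1–B8
Each bag holds 3 vertices, so the decomposition has width 2, which upper-bounds the treewidth. Conversely, {d, f, i} is a clique of size 3, and the vertices of any clique must share a bag in every tree decomposition; so some bag has ≥ 3 vertices and tw(G) ≥ 2. Combining the bounds, tw(G) = 2.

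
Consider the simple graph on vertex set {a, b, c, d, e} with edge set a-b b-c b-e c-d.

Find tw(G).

A width-1 tree decomposition is:
Bags: B1 = {b, c}  B2 = {b, e}  B3 = {a, b}  B4 = {c, d}
Tree: B1–B2, B2–B3, B1–B4
The largest bag has 2 vertices, giving width 1; this decomposition certifies tw(G) ≤ 1. Any graph with an edge has treewidth ≥ 1, and G has the edge c–b. Therefore the treewidth is 1.

1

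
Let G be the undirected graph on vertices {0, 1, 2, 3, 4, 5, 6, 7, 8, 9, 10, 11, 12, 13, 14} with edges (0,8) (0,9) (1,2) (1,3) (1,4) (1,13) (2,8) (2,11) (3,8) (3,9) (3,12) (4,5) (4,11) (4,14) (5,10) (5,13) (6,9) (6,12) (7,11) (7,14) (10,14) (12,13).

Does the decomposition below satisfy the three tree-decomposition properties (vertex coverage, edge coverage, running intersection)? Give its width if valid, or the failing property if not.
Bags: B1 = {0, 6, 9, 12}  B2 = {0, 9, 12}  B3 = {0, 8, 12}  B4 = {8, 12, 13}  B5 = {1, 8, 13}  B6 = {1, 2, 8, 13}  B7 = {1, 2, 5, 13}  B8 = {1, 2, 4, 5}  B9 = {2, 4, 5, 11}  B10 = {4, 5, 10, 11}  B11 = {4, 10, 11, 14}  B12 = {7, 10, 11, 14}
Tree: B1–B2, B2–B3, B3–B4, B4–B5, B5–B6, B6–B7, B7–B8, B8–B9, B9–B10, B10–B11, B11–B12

A tree decomposition must satisfy three properties: every vertex lies in some bag; for every edge, both endpoints lie together in some bag; and for every vertex, the bags containing it form a connected subtree. Here vertex 3 appears in no bag, so the decomposition is invalid.

No — vertex 3 appears in no bag.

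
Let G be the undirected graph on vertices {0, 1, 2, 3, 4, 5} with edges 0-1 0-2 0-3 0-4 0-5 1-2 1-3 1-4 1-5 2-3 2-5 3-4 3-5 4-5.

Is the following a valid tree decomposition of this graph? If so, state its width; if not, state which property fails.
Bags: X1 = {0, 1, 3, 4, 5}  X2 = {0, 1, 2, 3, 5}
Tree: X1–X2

Yes; width 4.

Checking the three conditions: (i) the bags cover all of {0, 1, 2, 3, 4, 5}; (ii) for each edge, some bag contains both endpoints; (iii) the bags containing any fixed vertex form a subtree. All hold, so the decomposition is valid with width 5 − 1 = 4.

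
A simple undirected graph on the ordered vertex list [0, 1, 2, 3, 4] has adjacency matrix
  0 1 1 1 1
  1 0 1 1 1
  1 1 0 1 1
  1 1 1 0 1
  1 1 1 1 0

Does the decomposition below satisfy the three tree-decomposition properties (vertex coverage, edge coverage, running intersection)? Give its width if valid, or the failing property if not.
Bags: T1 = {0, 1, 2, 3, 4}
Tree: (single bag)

Checking the three conditions: (i) the bags cover all of {0, 1, 2, 3, 4}; (ii) for each edge, some bag contains both endpoints; (iii) the bags containing any fixed vertex form a subtree. All hold, so the decomposition is valid with width 5 − 1 = 4.

Yes; width 4.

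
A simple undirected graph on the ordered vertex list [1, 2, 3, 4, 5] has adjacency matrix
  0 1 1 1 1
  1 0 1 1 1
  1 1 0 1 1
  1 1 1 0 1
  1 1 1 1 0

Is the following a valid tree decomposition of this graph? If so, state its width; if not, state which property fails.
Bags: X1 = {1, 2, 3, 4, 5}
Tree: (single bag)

Yes; width 4.

Every vertex of G appears in some bag (union = {1, 2, 3, 4, 5}); every edge is covered by a bag; and for each vertex v the set of bags containing v is connected in the bag tree. The decomposition is therefore valid. The largest bag has 5 vertices, so the width is 4.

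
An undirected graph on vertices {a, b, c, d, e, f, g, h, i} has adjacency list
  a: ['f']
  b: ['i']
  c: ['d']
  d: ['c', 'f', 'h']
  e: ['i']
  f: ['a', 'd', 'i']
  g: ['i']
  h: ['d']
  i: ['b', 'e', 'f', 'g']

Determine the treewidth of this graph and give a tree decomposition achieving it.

Treewidth 1.
One optimal decomposition is:
Bags: B1 = {f, i}  B2 = {g, i}  B3 = {d, f}  B4 = {c, d}  B5 = {d, h}  B6 = {b, i}  B7 = {e, i}  B8 = {a, f}
Tree: B1–B2, B1–B3, B3–B4, B3–B5, B1–B6, B6–B7, B3–B8

Every bag has size at most 2, so the width is 2 − 1 = 1 and tw(G) ≤ 1. Any graph with an edge has treewidth ≥ 1, and G has the edge i–f. Hence tw(G) = 1 exactly.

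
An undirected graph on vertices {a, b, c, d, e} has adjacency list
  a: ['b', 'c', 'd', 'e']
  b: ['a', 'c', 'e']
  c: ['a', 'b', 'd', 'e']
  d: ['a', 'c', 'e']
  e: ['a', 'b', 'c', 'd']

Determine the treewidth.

3

A width-3 tree decomposition is:
Bags: B1 = {a, b, c, e}  B2 = {a, c, d, e}
Tree: B1–B2
The largest bag has 4 vertices, giving width 3; this decomposition certifies tw(G) ≤ 3. Conversely, {a, c, d, e} is a clique of size 4, and the vertices of any clique must share a bag in every tree decomposition; so some bag has ≥ 4 vertices and tw(G) ≥ 3. Combining the bounds, tw(G) = 3.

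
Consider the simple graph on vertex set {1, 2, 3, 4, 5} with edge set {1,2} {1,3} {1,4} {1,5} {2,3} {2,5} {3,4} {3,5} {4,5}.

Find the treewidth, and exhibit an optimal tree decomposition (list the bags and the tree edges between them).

The largest bag has 4 vertices, giving width 3; this decomposition certifies tw(G) ≤ 3. Conversely, {1, 2, 3, 5} is a clique of size 4, and the vertices of any clique must share a bag in every tree decomposition; so some bag has ≥ 4 vertices and tw(G) ≥ 3. Therefore the treewidth is 3.

Treewidth 3.
One optimal decomposition is:
Bags: B1 = {1, 2, 3, 5}  B2 = {1, 3, 4, 5}
Tree: B1–B2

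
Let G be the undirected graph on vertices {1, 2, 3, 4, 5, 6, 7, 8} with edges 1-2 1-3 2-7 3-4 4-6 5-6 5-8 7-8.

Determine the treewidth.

A width-2 tree decomposition is:
Bags: B1 = {1, 3, 4}  B2 = {1, 2, 4}  B3 = {2, 4, 7}  B4 = {4, 7, 8}  B5 = {4, 5, 8}  B6 = {4, 5, 6}
Tree: B1–B2, B2–B3, B3–B4, B4–B5, B5–B6
Each bag holds 3 vertices, so the decomposition has width 2, which upper-bounds the treewidth. Since 4–3–1–2–7–8–5–6–4 is a cycle in G, G is not acyclic. Forests are exactly the graphs of treewidth ≤ 1, so tw(G) ≥ 2. Therefore the treewidth is 2.

2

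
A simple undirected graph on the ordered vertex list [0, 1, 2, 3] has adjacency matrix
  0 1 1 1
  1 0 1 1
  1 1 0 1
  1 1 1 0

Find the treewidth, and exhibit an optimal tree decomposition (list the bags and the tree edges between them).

Treewidth 3.
One such decomposition:
Bags: B1 = {0, 1, 2, 3}
Tree: (single bag)

A single bag containing all 4 vertices is trivially a valid decomposition of width 3. For the lower bound, the 4 vertices {0, 1, 2, 3} are pairwise adjacent, and any tree decomposition puts a clique entirely inside one bag — forcing width ≥ 3. The upper and lower bounds meet at 3, so that is the treewidth.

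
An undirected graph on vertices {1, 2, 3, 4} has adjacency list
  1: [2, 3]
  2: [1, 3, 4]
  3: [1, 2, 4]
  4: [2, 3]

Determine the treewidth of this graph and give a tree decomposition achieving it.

Every bag has size at most 3, so the width is 3 − 1 = 2 and tw(G) ≤ 2. On the other hand G contains the 3-clique {1, 2, 3}. A clique must lie in a single bag of any decomposition, so no decomposition can have width below 2. The upper and lower bounds meet at 2, so that is the treewidth.

Treewidth 2.
One optimal decomposition is:
Bags: B1 = {2, 3, 4}  B2 = {1, 2, 3}
Tree: B1–B2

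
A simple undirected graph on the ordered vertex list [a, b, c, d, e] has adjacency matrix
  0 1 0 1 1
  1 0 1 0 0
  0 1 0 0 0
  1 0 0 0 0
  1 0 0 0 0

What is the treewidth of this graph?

A width-1 tree decomposition is:
Bags: B1 = {a, b}  B2 = {a, e}  B3 = {b, c}  B4 = {a, d}
Tree: B1–B2, B1–B3, B2–B4
Every bag has size at most 2, so the width is 2 − 1 = 1 and tw(G) ≤ 1. Any graph with an edge has treewidth ≥ 1, and G has the edge b–a. Therefore the treewidth is 1.

1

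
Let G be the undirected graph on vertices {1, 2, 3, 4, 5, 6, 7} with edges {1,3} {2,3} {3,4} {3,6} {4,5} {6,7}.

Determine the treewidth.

1

A width-1 tree decomposition is:
Bags: B1 = {2, 3}  B2 = {3, 6}  B3 = {1, 3}  B4 = {3, 4}  B5 = {6, 7}  B6 = {4, 5}
Tree: B1–B2, B1–B3, B1–B4, B2–B5, B4–B6
Every bag has size at most 2, so the width is 2 − 1 = 1 and tw(G) ≤ 1. G has an edge, so its treewidth is at least 1. Hence tw(G) = 1 exactly.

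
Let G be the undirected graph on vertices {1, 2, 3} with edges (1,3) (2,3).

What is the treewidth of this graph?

1

A width-1 tree decomposition is:
Bags: B1 = {2, 3}  B2 = {1, 3}
Tree: B1–B2
Each bag holds 2 vertices, so the decomposition has width 1, which upper-bounds the treewidth. Any graph with an edge has treewidth ≥ 1, and G has the edge 3–2. Therefore the treewidth is 1.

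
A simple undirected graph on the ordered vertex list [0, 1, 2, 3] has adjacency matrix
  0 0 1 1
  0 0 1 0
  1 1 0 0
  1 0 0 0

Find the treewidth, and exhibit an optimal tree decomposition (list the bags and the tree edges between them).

Treewidth 1.
One such decomposition:
Bags: B1 = {1, 2}  B2 = {0, 2}  B3 = {0, 3}
Tree: B1–B2, B2–B3

Every bag has size at most 2, so the width is 2 − 1 = 1 and tw(G) ≤ 1. Any graph with an edge has treewidth ≥ 1, and G has the edge 1–2. The upper and lower bounds meet at 1, so that is the treewidth.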